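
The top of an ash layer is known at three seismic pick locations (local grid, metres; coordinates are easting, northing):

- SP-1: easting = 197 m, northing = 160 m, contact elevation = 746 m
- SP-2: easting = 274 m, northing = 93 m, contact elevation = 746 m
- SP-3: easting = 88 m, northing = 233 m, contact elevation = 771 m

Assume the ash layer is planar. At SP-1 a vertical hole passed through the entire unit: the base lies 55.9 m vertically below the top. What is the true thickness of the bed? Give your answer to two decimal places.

30.76 m

Let the plane be z = a·easting + b·northing + c.
SP-2−SP-1: 77a − 67b = 0;  SP-3−SP-1: −109a + 73b = 25.
Solving gives a = −0.99584, b = −1.14447.
|∇z| = √(a²+b²) = 1.51707, so dip δ = arctan(1.51707) = 56.61°.
True thickness = vertical thickness × cos δ = 55.9 × cos 56.61° = 30.76 m.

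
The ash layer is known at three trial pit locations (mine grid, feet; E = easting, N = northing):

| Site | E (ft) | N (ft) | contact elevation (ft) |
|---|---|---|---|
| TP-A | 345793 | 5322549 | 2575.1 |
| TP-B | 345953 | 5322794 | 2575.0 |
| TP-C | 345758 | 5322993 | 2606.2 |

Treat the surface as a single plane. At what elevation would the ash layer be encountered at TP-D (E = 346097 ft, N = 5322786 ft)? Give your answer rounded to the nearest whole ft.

2561 ft

Let the plane be z = a·E + b·N + c.
TP-B−TP-A: 160a + 245b = −0.1;  TP-C−TP-A: −35a + 444b = 31.1.
Solving gives a = −0.09626201, b = 0.06245682.
Then c = 2575.1 − a·345793 − b·5322549 = −296567.67.
At (346097, 5322786): z = −33316.0 + 332444.3 − 296567.67 = 2560.6 ft.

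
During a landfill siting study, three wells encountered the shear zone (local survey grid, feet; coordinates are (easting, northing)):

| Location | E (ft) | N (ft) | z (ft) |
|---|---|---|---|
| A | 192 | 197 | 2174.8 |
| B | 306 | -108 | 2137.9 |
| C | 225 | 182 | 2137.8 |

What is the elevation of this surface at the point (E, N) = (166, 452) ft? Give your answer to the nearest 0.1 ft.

2116.6 ft

Let the plane be z = a·E + b·N + c.
B−A: 114a − 305b = −36.9;  C−A: 33a − 15b = −37.
Solving gives a = −1.28444, b = −0.35910.
Then c = 2174.8 − a·192 − b·197 = 2492.16.
At (166, 452): z = −213.2 − 162.3 + 2492.16 = 2116.6 ft.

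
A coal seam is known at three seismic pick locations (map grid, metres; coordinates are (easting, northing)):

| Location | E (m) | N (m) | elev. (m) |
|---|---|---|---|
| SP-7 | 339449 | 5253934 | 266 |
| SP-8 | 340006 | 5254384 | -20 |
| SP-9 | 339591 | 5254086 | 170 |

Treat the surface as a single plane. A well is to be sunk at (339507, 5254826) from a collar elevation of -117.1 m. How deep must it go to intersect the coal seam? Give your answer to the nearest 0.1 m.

170.1 m

Let the plane be z = a·E + b·N + c.
SP-8−SP-7: 557a + 450b = −286;  SP-9−SP-7: 142a + 152b = −96.
Solving gives a = −0.013099595, b = −0.619341167.
Then c = 266 − a·339449 − b·5253934 = 3258690.26.
At (339507, 5254826): z_contact = −4447.40 − 3254530.07 + 3258690.26 = -287.21 m.
Depth below ground = -117.1 − (-287.21) = 170.1 m.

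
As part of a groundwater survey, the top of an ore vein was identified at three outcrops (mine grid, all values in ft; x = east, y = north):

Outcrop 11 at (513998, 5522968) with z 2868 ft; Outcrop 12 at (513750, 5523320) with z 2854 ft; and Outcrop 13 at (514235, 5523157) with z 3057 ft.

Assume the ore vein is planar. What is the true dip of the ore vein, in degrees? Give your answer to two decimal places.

32.10°

Two edge vectors: Outcrop 11→Outcrop 12 = (-248, 352, -14), Outcrop 11→Outcrop 13 = (237, 189, 189).
Normal n = (Outcrop 11→Outcrop 12) × (Outcrop 11→Outcrop 13) = (69174, 43554, -130296).
So ∂z/∂x = −n_x/n_z = 0.53090 and ∂z/∂y = −n_y/n_z = 0.33427.
Gradient magnitude |∇z| = √(a² + b²) = √(0.28185 + 0.11174) = 0.62737.
True dip = arctan(0.62737) = 32.10°, dipping toward WSW (azimuth ≈ 238°).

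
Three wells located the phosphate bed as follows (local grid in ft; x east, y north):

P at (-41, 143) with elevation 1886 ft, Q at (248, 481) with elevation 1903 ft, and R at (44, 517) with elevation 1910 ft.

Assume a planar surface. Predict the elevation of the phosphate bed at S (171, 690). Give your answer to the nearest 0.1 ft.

1919.2 ft

Let the plane be z = a·x + b·y + c.
Q−P: 289a + 338b = 17;  R−P: 85a + 374b = 24.
Solving gives a = −0.02210, b = 0.06919.
Then c = 1886 − a·-41 − b·143 = 1875.20.
At (171, 690): z = −3.8 + 47.7 + 1875.20 = 1919.2 ft.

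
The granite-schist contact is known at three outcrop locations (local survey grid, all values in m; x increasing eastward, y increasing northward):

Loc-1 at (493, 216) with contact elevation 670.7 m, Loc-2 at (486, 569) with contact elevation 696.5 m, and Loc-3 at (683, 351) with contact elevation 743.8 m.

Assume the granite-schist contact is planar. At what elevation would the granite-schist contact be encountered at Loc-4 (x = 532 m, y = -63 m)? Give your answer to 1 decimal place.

Two edge vectors: Loc-1→Loc-2 = (-7, 353, 25.8), Loc-1→Loc-3 = (190, 135, 73.1).
Normal n = (Loc-1→Loc-2) × (Loc-1→Loc-3) = (22321.3, 5413.7, -68015).
So ∂z/∂x = −n_x/n_z = 0.32818 and ∂z/∂y = −n_y/n_z = 0.07960.
Intercept c from Loc-1: 670.7 − 161.79 − 17.19 = 491.71.
At (532, -63): z = 174.6 − 5.0 + 491.71 = 661.3 m.

661.3 m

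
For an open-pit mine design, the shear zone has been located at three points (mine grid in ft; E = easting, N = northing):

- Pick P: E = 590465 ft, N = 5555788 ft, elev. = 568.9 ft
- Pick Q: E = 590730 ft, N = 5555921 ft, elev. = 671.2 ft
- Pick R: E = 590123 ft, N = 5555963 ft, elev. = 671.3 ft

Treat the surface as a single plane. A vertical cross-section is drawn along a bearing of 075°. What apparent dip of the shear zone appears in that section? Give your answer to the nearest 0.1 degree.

12.4°

Two edge vectors: Pick P→Pick Q = (265, 133, 102.3), Pick P→Pick R = (-342, 175, 102.4).
Normal n = (Pick P→Pick Q) × (Pick P→Pick R) = (-4283.3, -62122.6, 91861).
So ∂z/∂E = −n_x/n_z = 0.04663 and ∂z/∂N = −n_y/n_z = 0.67627.
Unit vector along 075° is (sin 75°, cos 75°) = (0.9659, 0.2588).
Slope in that direction = a·(0.9659) + b·(0.2588) = 0.22007.
Apparent dip = arctan|0.22007| = 12.4° (true dip is 34.1°, so apparent ≤ true as expected).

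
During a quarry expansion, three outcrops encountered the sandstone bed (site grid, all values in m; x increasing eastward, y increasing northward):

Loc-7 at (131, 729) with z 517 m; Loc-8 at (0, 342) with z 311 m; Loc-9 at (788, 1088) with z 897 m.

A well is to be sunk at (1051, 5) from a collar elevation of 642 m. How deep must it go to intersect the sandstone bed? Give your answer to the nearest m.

Let the plane be z = a·x + b·y + c.
Loc-8−Loc-7: −131a − 387b = −206;  Loc-9−Loc-7: 657a + 359b = 380.
Solving gives a = 0.35278, b = 0.41288.
Then c = 517 − a·131 − b·729 = 169.79.
At (1051, 5): z_contact = 370.8 + 2.1 + 169.79 = 542.6 m.
Depth below ground = 642 − 542.6 = 99 m.

99 m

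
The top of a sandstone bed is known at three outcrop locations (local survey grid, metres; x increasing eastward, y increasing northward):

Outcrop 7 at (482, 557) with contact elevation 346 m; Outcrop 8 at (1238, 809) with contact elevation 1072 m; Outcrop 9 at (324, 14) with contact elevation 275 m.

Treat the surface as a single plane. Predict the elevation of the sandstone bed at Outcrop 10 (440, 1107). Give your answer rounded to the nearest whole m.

Let the plane be z = a·x + b·y + c.
Outcrop 8−Outcrop 7: 756a + 252b = 726;  Outcrop 9−Outcrop 7: −158a − 543b = −71.
Solving gives a = 1.01520, b = −0.16464.
Then c = 346 − a·482 − b·557 = −51.62.
At (440, 1107): z = 446.7 − 182.3 − 51.62 = 212.8 m.

213 m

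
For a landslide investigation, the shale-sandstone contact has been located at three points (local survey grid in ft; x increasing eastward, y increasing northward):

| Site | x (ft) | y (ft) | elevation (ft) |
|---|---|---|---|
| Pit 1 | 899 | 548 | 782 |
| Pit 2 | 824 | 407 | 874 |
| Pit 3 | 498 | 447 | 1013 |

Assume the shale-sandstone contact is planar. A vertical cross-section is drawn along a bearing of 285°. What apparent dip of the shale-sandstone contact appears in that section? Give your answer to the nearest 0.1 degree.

Two edge vectors: Pit 1→Pit 2 = (-75, -141, 92), Pit 1→Pit 3 = (-401, -101, 231).
Normal n = (Pit 1→Pit 2) × (Pit 1→Pit 3) = (-23279, -19567, -48966).
So ∂z/∂x = −n_x/n_z = −0.47541 and ∂z/∂y = −n_y/n_z = −0.39960.
Unit vector along 285° is (sin 285°, cos 285°) = (-0.9659, 0.2588).
Slope in that direction = a·(-0.9659) + b·(0.2588) = 0.35579.
Apparent dip = arctan|0.35579| = 19.6° (true dip is 31.8°, so apparent ≤ true as expected).

19.6°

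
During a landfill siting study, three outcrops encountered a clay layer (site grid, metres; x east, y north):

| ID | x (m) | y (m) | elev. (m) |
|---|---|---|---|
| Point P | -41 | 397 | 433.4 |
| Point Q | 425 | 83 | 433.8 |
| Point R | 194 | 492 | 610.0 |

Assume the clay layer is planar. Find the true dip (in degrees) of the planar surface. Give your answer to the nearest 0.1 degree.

Let the plane be z = a·x + b·y + c.
Point Q−Point P: 466a − 314b = 0.4;  Point R−Point P: 235a + 95b = 176.6.
Solving gives a = 0.47002, b = 0.69627.
Gradient magnitude |∇z| = √(a² + b²) = √(0.22092 + 0.48479) = 0.84006.
True dip = arctan(0.84006) = 40.0°, dipping toward SW (azimuth ≈ 214°).

40.0°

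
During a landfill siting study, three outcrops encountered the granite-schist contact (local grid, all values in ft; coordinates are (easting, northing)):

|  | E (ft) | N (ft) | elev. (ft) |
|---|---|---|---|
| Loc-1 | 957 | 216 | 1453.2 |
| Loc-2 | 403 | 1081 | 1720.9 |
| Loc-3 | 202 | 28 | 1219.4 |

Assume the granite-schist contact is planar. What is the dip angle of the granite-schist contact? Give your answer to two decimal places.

Two edge vectors: Loc-1→Loc-2 = (-554, 865, 267.7), Loc-1→Loc-3 = (-755, -188, -233.8).
Normal n = (Loc-1→Loc-2) × (Loc-1→Loc-3) = (-151909.4, -331638.7, 757227).
So ∂z/∂E = −n_x/n_z = 0.20061 and ∂z/∂N = −n_y/n_z = 0.43796.
Gradient magnitude |∇z| = √(a² + b²) = √(0.04025 + 0.19181) = 0.48172.
True dip = arctan(0.48172) = 25.72°, dipping toward SSW (azimuth ≈ 205°).

25.72°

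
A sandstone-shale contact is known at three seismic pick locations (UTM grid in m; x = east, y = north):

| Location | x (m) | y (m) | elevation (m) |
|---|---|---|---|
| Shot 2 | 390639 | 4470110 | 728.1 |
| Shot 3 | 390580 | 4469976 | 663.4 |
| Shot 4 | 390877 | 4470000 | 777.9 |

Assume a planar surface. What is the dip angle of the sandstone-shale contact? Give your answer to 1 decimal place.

Let the plane be z = a·x + b·y + c.
Shot 3−Shot 2: −59a − 134b = −64.7;  Shot 4−Shot 2: 238a − 110b = 49.8.
Solving gives a = 0.35929, b = 0.32464.
Gradient magnitude |∇z| = √(a² + b²) = √(0.12909 + 0.10539) = 0.48423.
True dip = arctan(0.48423) = 25.8°, dipping toward SW (azimuth ≈ 228°).

25.8°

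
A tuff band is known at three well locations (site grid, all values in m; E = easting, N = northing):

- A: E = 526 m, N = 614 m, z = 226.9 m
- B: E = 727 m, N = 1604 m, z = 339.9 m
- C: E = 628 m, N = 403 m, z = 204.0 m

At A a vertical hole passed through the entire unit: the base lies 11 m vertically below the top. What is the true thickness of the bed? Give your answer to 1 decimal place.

10.9 m

Let the plane be z = a·E + b·N + c.
B−A: 201a + 990b = 113;  C−A: 102a − 211b = −22.9.
Solving gives a = 0.00817, b = 0.11248.
|∇z| = √(a²+b²) = 0.11278, so dip δ = arctan(0.11278) = 6.43°.
True thickness = vertical thickness × cos δ = 11 × cos 6.43° = 10.9 m.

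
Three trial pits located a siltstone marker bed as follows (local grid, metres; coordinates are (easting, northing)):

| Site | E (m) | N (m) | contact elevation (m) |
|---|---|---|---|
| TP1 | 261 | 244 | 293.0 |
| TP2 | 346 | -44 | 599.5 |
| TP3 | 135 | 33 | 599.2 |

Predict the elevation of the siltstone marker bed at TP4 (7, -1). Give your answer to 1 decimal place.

Two edge vectors: TP1→TP2 = (85, -288, 306.5), TP1→TP3 = (-126, -211, 306.2).
Normal n = (TP1→TP2) × (TP1→TP3) = (-23514.1, -64646, -54223).
So ∂z/∂E = −n_x/n_z = −0.43366 and ∂z/∂N = −n_y/n_z = −1.19222.
Intercept c from TP1: 293 + 113.18 + 290.90 = 697.09.
At (7, -1): z = −3.0 + 1.2 + 697.09 = 695.2 m.

695.2 m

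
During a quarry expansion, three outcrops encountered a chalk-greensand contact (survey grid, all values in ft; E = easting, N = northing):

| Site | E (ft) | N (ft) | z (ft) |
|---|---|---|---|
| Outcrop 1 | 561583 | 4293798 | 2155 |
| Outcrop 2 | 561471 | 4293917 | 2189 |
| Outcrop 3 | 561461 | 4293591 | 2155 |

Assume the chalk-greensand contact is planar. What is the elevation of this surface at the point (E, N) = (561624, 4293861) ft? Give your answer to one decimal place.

Let the plane be z = a·E + b·N + c.
Outcrop 2−Outcrop 1: −112a + 119b = 34;  Outcrop 3−Outcrop 1: −122a − 207b = 0.
Solving gives a = −0.186674447, b = 0.110020689.
Then c = 2155 − a·561583 − b·4293798 = −365418.42.
At (561624, 4293861): z = −104840.8 + 472413.5 − 365418.42 = 2154.3 ft.

2154.3 ft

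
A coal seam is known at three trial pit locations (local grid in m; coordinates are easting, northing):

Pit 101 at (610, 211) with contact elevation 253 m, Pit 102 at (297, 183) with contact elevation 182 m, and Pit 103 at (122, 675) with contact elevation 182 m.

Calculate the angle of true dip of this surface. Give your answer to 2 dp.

Let the plane be z = a·easting + b·northing + c.
Pit 102−Pit 101: −313a − 28b = −71;  Pit 103−Pit 101: −488a + 464b = −71.
Solving gives a = 0.21984, b = 0.07820.
Gradient magnitude |∇z| = √(a² + b²) = √(0.04833 + 0.00611) = 0.23333.
True dip = arctan(0.23333) = 13.13°, dipping toward WSW (azimuth ≈ 250°).

13.13°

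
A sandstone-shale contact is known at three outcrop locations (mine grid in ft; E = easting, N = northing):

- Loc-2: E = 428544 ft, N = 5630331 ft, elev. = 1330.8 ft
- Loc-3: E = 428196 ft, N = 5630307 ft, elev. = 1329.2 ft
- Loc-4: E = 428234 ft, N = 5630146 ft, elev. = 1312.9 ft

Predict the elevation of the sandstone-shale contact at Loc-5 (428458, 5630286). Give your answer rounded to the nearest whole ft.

Let the plane be z = a·E + b·N + c.
Loc-3−Loc-2: −348a − 24b = −1.6;  Loc-4−Loc-2: −310a − 185b = −17.9.
Solving gives a = −0.00234633, b = 0.10068844.
Then c = 1330.8 − a·428544 − b·5630331 = −564572.96.
At (428458, 5630286): z = −1005.3 + 566904.7 − 564572.96 = 1326.5 ft.

1326 ft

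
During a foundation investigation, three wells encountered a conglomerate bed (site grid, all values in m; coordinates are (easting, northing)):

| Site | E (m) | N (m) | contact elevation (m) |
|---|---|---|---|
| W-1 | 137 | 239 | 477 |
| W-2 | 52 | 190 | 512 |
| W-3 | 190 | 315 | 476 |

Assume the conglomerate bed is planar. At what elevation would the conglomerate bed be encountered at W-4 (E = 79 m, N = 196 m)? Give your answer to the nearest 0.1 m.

Two edge vectors: W-1→W-2 = (-85, -49, 35), W-1→W-3 = (53, 76, -1).
Normal n = (W-1→W-2) × (W-1→W-3) = (-2611, 1770, -3863).
So ∂z/∂E = −n_x/n_z = −0.67590 and ∂z/∂N = −n_y/n_z = 0.45819.
Intercept c from W-1: 477 + 92.60 − 109.51 = 460.09.
At (79, 196): z = −53.4 + 89.8 + 460.09 = 496.5 m.

496.5 m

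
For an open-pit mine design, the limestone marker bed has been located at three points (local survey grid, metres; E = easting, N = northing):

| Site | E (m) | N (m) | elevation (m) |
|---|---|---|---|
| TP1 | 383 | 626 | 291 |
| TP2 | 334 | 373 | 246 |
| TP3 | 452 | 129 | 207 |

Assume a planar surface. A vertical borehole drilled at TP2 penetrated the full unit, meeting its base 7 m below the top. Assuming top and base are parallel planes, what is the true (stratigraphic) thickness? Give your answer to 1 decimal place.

Two edge vectors: TP1→TP2 = (-49, -253, -45), TP1→TP3 = (69, -497, -84).
Normal n = (TP1→TP2) × (TP1→TP3) = (-1113, -7221, 41810).
So ∂z/∂E = −n_x/n_z = 0.02662 and ∂z/∂N = −n_y/n_z = 0.17271.
|∇z| = √(a²+b²) = 0.17475, so dip δ = arctan(0.17475) = 9.91°.
True thickness = vertical thickness × cos δ = 7 × cos 9.91° = 6.9 m.

6.9 m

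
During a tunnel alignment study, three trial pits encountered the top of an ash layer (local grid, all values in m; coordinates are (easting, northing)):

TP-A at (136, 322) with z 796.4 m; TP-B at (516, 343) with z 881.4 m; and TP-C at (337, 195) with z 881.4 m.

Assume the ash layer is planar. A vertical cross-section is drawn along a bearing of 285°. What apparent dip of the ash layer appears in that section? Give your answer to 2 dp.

17.04°

Let the plane be z = a·E + b·N + c.
TP-B−TP-A: 380a + 21b = 85;  TP-C−TP-A: 201a − 127b = 85.
Solving gives a = 0.23971, b = −0.28991.
Unit vector along 285° is (sin 285°, cos 285°) = (-0.9659, 0.2588).
Slope in that direction = a·(-0.9659) + b·(0.2588) = −0.30657.
Apparent dip = arctan|0.30657| = 17.04° (true dip is 20.6°, so apparent ≤ true as expected).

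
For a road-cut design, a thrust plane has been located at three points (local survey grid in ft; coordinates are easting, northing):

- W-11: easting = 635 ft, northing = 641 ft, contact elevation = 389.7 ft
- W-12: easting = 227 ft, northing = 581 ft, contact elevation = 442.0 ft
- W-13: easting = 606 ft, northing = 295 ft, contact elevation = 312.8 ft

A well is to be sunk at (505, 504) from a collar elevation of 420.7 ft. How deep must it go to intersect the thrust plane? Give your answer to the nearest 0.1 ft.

42.1 ft

Two edge vectors: W-11→W-12 = (-408, -60, 52.3), W-11→W-13 = (-29, -346, -76.9).
Normal n = (W-11→W-12) × (W-11→W-13) = (22709.8, -32891.9, 139428).
So ∂z/∂easting = −n_x/n_z = −0.16288 and ∂z/∂northing = −n_y/n_z = 0.23591.
Intercept c from W-11: 389.7 + 103.43 − 151.22 = 341.91.
At (505, 504): z_contact = −82.25 + 118.90 + 341.91 = 378.56 ft.
Depth below ground = 420.7 − 378.56 = 42.1 ft.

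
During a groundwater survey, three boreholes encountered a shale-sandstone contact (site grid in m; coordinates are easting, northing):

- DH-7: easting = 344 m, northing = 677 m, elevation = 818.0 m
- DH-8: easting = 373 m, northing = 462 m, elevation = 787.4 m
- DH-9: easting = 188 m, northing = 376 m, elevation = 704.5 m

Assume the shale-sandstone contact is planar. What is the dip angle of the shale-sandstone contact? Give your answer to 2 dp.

Two edge vectors: DH-7→DH-8 = (29, -215, -30.6), DH-7→DH-9 = (-156, -301, -113.5).
Normal n = (DH-7→DH-8) × (DH-7→DH-9) = (15191.9, 8065.1, -42269).
So ∂z/∂easting = −n_x/n_z = 0.35941 and ∂z/∂northing = −n_y/n_z = 0.19080.
Gradient magnitude |∇z| = √(a² + b²) = √(0.12918 + 0.03641) = 0.40692.
True dip = arctan(0.40692) = 22.14°, dipping toward WSW (azimuth ≈ 242°).

22.14°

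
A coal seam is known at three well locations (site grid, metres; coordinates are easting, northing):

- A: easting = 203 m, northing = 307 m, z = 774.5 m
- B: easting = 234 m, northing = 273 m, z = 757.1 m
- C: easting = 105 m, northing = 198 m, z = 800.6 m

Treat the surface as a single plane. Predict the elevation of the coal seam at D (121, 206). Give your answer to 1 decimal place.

Two edge vectors: A→B = (31, -34, -17.4), A→C = (-98, -109, 26.1).
Normal n = (A→B) × (A→C) = (-2784, 896.1, -6711).
So ∂z/∂easting = −n_x/n_z = −0.41484 and ∂z/∂northing = −n_y/n_z = 0.13353.
Intercept c from A: 774.5 + 84.21 − 40.99 = 817.72.
At (121, 206): z = −50.2 + 27.5 + 817.72 = 795.0 m.

795.0 m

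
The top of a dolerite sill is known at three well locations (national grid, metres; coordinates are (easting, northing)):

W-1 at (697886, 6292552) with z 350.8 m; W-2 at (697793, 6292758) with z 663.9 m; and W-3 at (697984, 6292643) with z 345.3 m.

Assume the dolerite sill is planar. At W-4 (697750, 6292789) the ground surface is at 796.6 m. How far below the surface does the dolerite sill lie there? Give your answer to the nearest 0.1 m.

55.6 m

Let the plane be z = a·E + b·N + c.
W-2−W-1: −93a + 206b = 313.1;  W-3−W-1: 98a + 91b = −5.5.
Solving gives a = −1.033998813, b = 1.053097623.
Then c = 350.8 − a·697886 − b·6292552 = −5904707.46.
At (697750, 6292789): z_contact = −721472.67 + 6626921.14 − 5904707.46 = 741.01 m.
Depth below ground = 796.6 − 741.01 = 55.6 m.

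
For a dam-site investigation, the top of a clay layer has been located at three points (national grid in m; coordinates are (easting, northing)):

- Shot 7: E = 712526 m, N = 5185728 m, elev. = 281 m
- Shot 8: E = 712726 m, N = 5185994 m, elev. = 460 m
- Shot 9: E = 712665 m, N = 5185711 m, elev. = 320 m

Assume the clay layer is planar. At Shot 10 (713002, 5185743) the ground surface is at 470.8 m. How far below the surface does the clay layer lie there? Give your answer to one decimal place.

Two edge vectors: Shot 7→Shot 8 = (200, 266, 179), Shot 7→Shot 9 = (139, -17, 39).
Normal n = (Shot 7→Shot 8) × (Shot 7→Shot 9) = (13417, 17081, -40374).
So ∂z/∂E = −n_x/n_z = 0.332317828 and ∂z/∂N = −n_y/n_z = 0.423069302.
Intercept c from Shot 7: 281 − 236785.09 − 2193922.33 = −2430426.42.
At (713002, 5185743): z_contact = 236943.28 + 2193928.67 − 2430426.42 = 445.53 m.
Depth below ground = 470.8 − 445.53 = 25.3 m.

25.3 m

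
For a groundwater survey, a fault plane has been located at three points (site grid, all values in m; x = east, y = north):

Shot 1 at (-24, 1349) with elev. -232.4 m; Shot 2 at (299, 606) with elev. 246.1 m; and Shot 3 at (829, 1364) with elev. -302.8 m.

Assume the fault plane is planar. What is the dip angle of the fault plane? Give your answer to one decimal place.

Two edge vectors: Shot 1→Shot 2 = (323, -743, 478.5), Shot 1→Shot 3 = (853, 15, -70.4).
Normal n = (Shot 1→Shot 2) × (Shot 1→Shot 3) = (45129.7, 430899.7, 638624).
So ∂z/∂x = −n_x/n_z = −0.07067 and ∂z/∂y = −n_y/n_z = −0.67473.
Gradient magnitude |∇z| = √(a² + b²) = √(0.00499 + 0.45526) = 0.67842.
True dip = arctan(0.67842) = 34.2°, dipping toward N (azimuth ≈ 006°).

34.2°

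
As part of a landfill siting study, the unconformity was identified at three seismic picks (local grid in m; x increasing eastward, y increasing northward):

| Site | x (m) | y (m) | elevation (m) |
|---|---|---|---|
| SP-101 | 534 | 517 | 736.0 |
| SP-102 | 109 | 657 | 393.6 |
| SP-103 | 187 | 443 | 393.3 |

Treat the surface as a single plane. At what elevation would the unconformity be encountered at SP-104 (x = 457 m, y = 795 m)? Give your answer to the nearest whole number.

759 m

Let the plane be z = a·x + b·y + c.
SP-102−SP-101: −425a + 140b = −342.4;  SP-103−SP-101: −347a − 74b = −342.7.
Solving gives a = 0.91610, b = 0.33531.
Then c = 736 − a·534 − b·517 = 73.45.
At (457, 795): z = 418.7 + 266.6 + 73.45 = 758.7 m.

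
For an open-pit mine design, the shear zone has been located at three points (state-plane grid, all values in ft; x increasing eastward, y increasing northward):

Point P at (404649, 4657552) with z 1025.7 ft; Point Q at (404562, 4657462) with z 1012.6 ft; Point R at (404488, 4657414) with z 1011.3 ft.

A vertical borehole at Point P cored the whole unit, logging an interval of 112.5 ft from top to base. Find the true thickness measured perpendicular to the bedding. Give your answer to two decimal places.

104.40 ft

Two edge vectors: Point P→Point Q = (-87, -90, -13.1), Point P→Point R = (-161, -138, -14.4).
Normal n = (Point P→Point Q) × (Point P→Point R) = (-511.8, 856.3, -2484).
So ∂z/∂x = −n_x/n_z = −0.20604 and ∂z/∂y = −n_y/n_z = 0.34473.
|∇z| = √(a²+b²) = 0.40161, so dip δ = arctan(0.40161) = 21.88°.
True thickness = vertical thickness × cos δ = 112.5 × cos 21.88° = 104.40 ft.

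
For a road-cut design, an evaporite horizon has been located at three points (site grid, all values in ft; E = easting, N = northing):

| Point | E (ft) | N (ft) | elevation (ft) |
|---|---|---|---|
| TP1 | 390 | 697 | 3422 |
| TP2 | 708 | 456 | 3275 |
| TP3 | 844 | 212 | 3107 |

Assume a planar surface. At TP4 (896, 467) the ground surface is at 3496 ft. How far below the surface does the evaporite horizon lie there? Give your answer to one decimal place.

Two edge vectors: TP1→TP2 = (318, -241, -147), TP1→TP3 = (454, -485, -315).
Normal n = (TP1→TP2) × (TP1→TP3) = (4620, 33432, -44816).
So ∂z/∂E = −n_x/n_z = 0.10309 and ∂z/∂N = −n_y/n_z = 0.74598.
Intercept c from TP1: 3422 − 40.20 − 519.95 = 2861.85.
At (896, 467): z_contact = 92.37 + 348.37 + 2861.85 = 3302.59 ft.
Depth below ground = 3496 − 3302.59 = 193.4 ft.

193.4 ft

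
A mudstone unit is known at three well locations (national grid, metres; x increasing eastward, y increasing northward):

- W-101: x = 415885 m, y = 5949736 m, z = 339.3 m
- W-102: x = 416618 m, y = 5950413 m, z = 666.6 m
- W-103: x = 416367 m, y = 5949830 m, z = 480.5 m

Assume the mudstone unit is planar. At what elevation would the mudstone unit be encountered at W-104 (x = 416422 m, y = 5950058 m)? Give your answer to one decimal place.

542.4 m

Let the plane be z = a·x + b·y + c.
W-102−W-101: 733a + 677b = 327.3;  W-103−W-101: 482a + 94b = 141.2.
Solving gives a = 0.251838298, b = 0.210786599.
Then c = 339.3 − a·415885 − b·5949736 = −1358521.09.
At (416422, 5950058): z = 104871.0 + 1254192.5 − 1358521.09 = 542.4 m.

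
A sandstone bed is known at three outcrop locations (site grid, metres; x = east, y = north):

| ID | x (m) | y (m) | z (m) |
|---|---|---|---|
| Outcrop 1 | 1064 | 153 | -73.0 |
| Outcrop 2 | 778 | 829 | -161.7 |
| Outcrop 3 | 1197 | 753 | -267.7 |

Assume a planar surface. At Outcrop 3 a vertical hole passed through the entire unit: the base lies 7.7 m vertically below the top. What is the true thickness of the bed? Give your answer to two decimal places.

Let the plane be z = a·x + b·y + c.
Outcrop 2−Outcrop 1: −286a + 676b = −88.7;  Outcrop 3−Outcrop 1: 133a + 600b = −194.7.
Solving gives a = −0.29979, b = −0.25805.
|∇z| = √(a²+b²) = 0.39555, so dip δ = arctan(0.39555) = 21.58°.
True thickness = vertical thickness × cos δ = 7.7 × cos 21.58° = 7.16 m.

7.16 m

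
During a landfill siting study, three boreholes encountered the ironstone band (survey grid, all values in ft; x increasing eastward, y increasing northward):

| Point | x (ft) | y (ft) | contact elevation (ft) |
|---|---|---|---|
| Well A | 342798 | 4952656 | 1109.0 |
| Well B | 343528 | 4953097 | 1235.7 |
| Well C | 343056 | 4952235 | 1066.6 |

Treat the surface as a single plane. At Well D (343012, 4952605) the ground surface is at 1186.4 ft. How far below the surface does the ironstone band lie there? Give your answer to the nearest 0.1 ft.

67.5 ft

Two edge vectors: Well A→Well B = (730, 441, 126.7), Well A→Well C = (258, -421, -42.4).
Normal n = (Well A→Well B) × (Well A→Well C) = (34642.3, 63640.6, -421108).
So ∂z/∂x = −n_x/n_z = 0.082264645 and ∂z/∂y = −n_y/n_z = 0.151126552.
Intercept c from Well A: 1109 − 28200.16 − 748477.82 = −775568.98.
At (343012, 4952605): z_contact = 28217.76 + 748470.12 − 775568.98 = 1118.90 ft.
Depth below ground = 1186.4 − 1118.90 = 67.5 ft.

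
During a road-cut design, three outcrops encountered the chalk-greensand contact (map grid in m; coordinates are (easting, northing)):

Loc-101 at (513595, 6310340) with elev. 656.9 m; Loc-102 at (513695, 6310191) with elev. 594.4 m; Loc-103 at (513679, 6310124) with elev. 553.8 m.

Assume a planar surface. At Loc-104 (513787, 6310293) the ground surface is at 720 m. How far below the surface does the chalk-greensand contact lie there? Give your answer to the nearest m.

50 m

Let the plane be z = a·E + b·N + c.
Loc-102−Loc-101: 100a − 149b = −62.5;  Loc-103−Loc-101: 84a − 216b = −103.1.
Solving gives a = 0.20496477, b = 0.55702334.
Then c = 656.9 − a·513595 − b·6310340 = −3619618.63.
At (513787, 6310293): z_contact = 105308.2 + 3514980.5 − 3619618.63 = 670.1 m.
Depth below ground = 720 − 670.1 = 50 m.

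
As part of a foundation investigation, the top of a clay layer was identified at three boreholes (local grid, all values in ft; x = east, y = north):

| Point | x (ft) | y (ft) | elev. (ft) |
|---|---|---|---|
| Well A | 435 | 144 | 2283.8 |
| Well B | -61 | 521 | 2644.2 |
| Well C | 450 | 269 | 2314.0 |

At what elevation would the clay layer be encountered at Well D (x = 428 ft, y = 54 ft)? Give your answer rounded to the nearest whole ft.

Let the plane be z = a·x + b·y + c.
Well B−Well A: −496a + 377b = 360.4;  Well C−Well A: 15a + 125b = 30.2.
Solving gives a = −0.49759, b = 0.30131.
Then c = 2283.8 − a·435 − b·144 = 2456.86.
At (428, 54): z = −213.0 + 16.3 + 2456.86 = 2260.2 ft.

2260 ft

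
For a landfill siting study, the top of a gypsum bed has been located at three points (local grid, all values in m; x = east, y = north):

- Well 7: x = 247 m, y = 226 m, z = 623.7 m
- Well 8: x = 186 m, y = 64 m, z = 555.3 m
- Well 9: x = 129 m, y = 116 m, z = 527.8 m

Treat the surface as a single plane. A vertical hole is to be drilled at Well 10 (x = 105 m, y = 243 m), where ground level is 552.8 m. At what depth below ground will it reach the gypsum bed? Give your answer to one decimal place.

17.8 m

Two edge vectors: Well 7→Well 8 = (-61, -162, -68.4), Well 7→Well 9 = (-118, -110, -95.9).
Normal n = (Well 7→Well 8) × (Well 7→Well 9) = (8011.8, 2221.3, -12406).
So ∂z/∂x = −n_x/n_z = 0.64580 and ∂z/∂y = −n_y/n_z = 0.17905.
Intercept c from Well 7: 623.7 − 159.51 − 40.47 = 423.72.
At (105, 243): z_contact = 67.81 + 43.51 + 423.72 = 535.04 m.
Depth below ground = 552.8 − 535.04 = 17.8 m.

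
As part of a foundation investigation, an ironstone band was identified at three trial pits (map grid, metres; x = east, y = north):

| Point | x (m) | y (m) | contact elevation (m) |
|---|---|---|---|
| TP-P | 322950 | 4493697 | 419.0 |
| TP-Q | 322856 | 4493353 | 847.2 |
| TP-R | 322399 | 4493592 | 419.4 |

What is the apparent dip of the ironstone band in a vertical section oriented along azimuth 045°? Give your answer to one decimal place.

Let the plane be z = a·x + b·y + c.
TP-Q−TP-P: −94a − 344b = 428.2;  TP-R−TP-P: −551a − 105b = 0.4.
Solving gives a = 0.24947, b = −1.31294.
Unit vector along 045° is (sin 45°, cos 45°) = (0.7071, 0.7071).
Slope in that direction = a·(0.7071) + b·(0.7071) = −0.75198.
Apparent dip = arctan|0.75198| = 36.9° (true dip is 53.2°, so apparent ≤ true as expected).

36.9°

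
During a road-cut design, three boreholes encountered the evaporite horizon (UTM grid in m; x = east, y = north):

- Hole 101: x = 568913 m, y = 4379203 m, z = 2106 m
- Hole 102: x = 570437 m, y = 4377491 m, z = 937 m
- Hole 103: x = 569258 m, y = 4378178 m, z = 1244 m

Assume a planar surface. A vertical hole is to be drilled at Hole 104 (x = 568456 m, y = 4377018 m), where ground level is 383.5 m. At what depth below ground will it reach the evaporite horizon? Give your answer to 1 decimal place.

455.7 m

Two edge vectors: Hole 101→Hole 102 = (1524, -1712, -1169), Hole 101→Hole 103 = (345, -1025, -862).
Normal n = (Hole 101→Hole 102) × (Hole 101→Hole 103) = (277519, 910383, -971460).
So ∂z/∂x = −n_x/n_z = 0.285672081 and ∂z/∂y = −n_y/n_z = 0.937128652.
Intercept c from Hole 101: 2106 − 162522.56 − 4103876.60 = −4264293.16.
At (568456, 4377018): z_contact = 162392.01 + 4101828.98 − 4264293.16 = -72.18 m.
Depth below ground = 383.5 − (-72.18) = 455.7 m.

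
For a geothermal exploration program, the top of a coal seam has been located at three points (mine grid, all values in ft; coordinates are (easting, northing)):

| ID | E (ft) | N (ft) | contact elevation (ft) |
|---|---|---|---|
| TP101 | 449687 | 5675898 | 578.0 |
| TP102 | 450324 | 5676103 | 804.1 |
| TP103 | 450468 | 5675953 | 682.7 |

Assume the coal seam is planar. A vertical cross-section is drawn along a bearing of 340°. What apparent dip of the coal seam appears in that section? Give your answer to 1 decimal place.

38.7°

Two edge vectors: TP101→TP102 = (637, 205, 226.1), TP101→TP103 = (781, 55, 104.7).
Normal n = (TP101→TP102) × (TP101→TP103) = (9028, 109890.2, -125070).
So ∂z/∂E = −n_x/n_z = 0.07218 and ∂z/∂N = −n_y/n_z = 0.87863.
Unit vector along 340° is (sin 340°, cos 340°) = (-0.3420, 0.9397).
Slope in that direction = a·(-0.3420) + b·(0.9397) = 0.80095.
Apparent dip = arctan|0.80095| = 38.7° (true dip is 41.4°, so apparent ≤ true as expected).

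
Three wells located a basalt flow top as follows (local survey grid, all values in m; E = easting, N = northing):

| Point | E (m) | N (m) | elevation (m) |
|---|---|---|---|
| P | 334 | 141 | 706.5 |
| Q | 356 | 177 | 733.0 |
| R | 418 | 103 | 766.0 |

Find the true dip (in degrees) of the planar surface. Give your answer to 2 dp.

40.35°

Let the plane be z = a·E + b·N + c.
Q−P: 22a + 36b = 26.5;  R−P: 84a − 38b = 59.5.
Solving gives a = 0.81580, b = 0.23756.
Gradient magnitude |∇z| = √(a² + b²) = √(0.66553 + 0.05644) = 0.84969.
True dip = arctan(0.84969) = 40.35°, dipping toward WSW (azimuth ≈ 254°).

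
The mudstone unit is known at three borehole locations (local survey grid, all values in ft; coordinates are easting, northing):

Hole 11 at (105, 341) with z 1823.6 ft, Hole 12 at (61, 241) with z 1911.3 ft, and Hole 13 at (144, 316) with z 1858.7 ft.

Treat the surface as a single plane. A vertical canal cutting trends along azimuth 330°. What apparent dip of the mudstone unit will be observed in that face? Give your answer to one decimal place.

Two edge vectors: Hole 11→Hole 12 = (-44, -100, 87.7), Hole 11→Hole 13 = (39, -25, 35.1).
Normal n = (Hole 11→Hole 12) × (Hole 11→Hole 13) = (-1317.5, 4964.7, 5000).
So ∂z/∂easting = −n_x/n_z = 0.26350 and ∂z/∂northing = −n_y/n_z = −0.99294.
Unit vector along 330° is (sin 330°, cos 330°) = (-0.5000, 0.8660).
Slope in that direction = a·(-0.5000) + b·(0.8660) = −0.99166.
Apparent dip = arctan|0.99166| = 44.8° (true dip is 45.8°, so apparent ≤ true as expected).

44.8°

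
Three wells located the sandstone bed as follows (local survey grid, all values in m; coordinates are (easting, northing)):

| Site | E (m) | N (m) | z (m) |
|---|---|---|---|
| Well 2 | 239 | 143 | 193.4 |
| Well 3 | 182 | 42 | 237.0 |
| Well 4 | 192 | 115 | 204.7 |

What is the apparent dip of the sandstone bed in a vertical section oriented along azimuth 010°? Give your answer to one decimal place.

23.5°

Let the plane be z = a·E + b·N + c.
Well 3−Well 2: −57a − 101b = 43.6;  Well 4−Well 2: −47a − 28b = 11.3.
Solving gives a = 0.02523, b = −0.44592.
Unit vector along 010° is (sin 10°, cos 10°) = (0.1736, 0.9848).
Slope in that direction = a·(0.1736) + b·(0.9848) = −0.43477.
Apparent dip = arctan|0.43477| = 23.5° (true dip is 24.1°, so apparent ≤ true as expected).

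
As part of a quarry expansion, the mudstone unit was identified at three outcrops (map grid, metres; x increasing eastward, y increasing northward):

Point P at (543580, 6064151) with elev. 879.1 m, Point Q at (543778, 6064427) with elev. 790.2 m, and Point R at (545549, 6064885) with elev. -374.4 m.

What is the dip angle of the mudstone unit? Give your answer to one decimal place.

36.1°

Two edge vectors: Point P→Point Q = (198, 276, -88.9), Point P→Point R = (1969, 734, -1253.5).
Normal n = (Point P→Point Q) × (Point P→Point R) = (-280713.4, 73148.9, -398112).
So ∂z/∂x = −n_x/n_z = −0.70511 and ∂z/∂y = −n_y/n_z = 0.18374.
Gradient magnitude |∇z| = √(a² + b²) = √(0.49718 + 0.03376) = 0.72866.
True dip = arctan(0.72866) = 36.1°, dipping toward ESE (azimuth ≈ 105°).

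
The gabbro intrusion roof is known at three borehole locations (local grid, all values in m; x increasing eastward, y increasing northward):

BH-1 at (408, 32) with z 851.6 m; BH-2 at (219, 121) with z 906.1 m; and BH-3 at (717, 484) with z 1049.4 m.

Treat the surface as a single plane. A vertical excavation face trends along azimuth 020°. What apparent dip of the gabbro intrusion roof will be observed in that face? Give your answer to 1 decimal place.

23.3°

Let the plane be z = a·x + b·y + c.
BH-2−BH-1: −189a + 89b = 54.5;  BH-3−BH-1: 309a + 452b = 197.8.
Solving gives a = −0.06225, b = 0.48017.
Unit vector along 020° is (sin 20°, cos 20°) = (0.3420, 0.9397).
Slope in that direction = a·(0.3420) + b·(0.9397) = 0.42992.
Apparent dip = arctan|0.42992| = 23.3° (true dip is 25.8°, so apparent ≤ true as expected).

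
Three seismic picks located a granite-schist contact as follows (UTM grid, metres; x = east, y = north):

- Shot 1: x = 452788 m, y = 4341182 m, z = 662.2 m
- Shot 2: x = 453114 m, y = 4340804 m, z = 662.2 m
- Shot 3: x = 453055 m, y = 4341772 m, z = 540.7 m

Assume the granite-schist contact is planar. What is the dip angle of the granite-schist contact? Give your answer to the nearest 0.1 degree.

11.7°

Two edge vectors: Shot 1→Shot 2 = (326, -378, 0), Shot 1→Shot 3 = (267, 590, -121.5).
Normal n = (Shot 1→Shot 2) × (Shot 1→Shot 3) = (45927, 39609, 293266).
So ∂z/∂x = −n_x/n_z = −0.15661 and ∂z/∂y = −n_y/n_z = −0.13506.
Gradient magnitude |∇z| = √(a² + b²) = √(0.02453 + 0.01824) = 0.20680.
True dip = arctan(0.20680) = 11.7°, dipping toward NE (azimuth ≈ 049°).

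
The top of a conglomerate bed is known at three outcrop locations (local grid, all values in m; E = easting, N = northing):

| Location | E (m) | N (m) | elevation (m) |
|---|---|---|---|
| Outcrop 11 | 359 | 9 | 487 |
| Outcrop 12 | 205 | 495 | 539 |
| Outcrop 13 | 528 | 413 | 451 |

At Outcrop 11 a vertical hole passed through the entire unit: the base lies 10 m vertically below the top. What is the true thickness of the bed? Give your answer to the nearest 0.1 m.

9.7 m

Two edge vectors: Outcrop 11→Outcrop 12 = (-154, 486, 52), Outcrop 11→Outcrop 13 = (169, 404, -36).
Normal n = (Outcrop 11→Outcrop 12) × (Outcrop 11→Outcrop 13) = (-38504, 3244, -144350).
So ∂z/∂E = −n_x/n_z = −0.26674 and ∂z/∂N = −n_y/n_z = 0.02247.
|∇z| = √(a²+b²) = 0.26769, so dip δ = arctan(0.26769) = 14.99°.
True thickness = vertical thickness × cos δ = 10 × cos 14.99° = 9.7 m.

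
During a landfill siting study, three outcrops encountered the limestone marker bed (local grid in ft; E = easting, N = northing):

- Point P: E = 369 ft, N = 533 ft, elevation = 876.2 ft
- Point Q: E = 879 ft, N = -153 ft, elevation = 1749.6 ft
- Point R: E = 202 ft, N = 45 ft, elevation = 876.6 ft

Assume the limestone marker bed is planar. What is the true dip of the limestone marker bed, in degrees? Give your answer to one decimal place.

Two edge vectors: Point P→Point Q = (510, -686, 873.4), Point P→Point R = (-167, -488, 0.4).
Normal n = (Point P→Point Q) × (Point P→Point R) = (425944.8, -146061.8, -363442).
So ∂z/∂E = −n_x/n_z = 1.17197 and ∂z/∂N = −n_y/n_z = −0.40188.
Gradient magnitude |∇z| = √(a² + b²) = √(1.37352 + 0.16151) = 1.23897.
True dip = arctan(1.23897) = 51.1°, dipping toward WNW (azimuth ≈ 289°).

51.1°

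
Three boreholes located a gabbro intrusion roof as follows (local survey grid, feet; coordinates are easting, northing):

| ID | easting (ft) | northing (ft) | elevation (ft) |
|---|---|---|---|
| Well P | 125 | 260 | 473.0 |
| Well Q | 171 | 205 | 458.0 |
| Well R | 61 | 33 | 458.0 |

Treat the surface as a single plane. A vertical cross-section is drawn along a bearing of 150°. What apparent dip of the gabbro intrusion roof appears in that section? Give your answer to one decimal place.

Two edge vectors: Well P→Well Q = (46, -55, -15), Well P→Well R = (-64, -227, -15).
Normal n = (Well P→Well Q) × (Well P→Well R) = (-2580, 1650, -13962).
So ∂z/∂easting = −n_x/n_z = −0.18479 and ∂z/∂northing = −n_y/n_z = 0.11818.
Unit vector along 150° is (sin 150°, cos 150°) = (0.5000, -0.8660).
Slope in that direction = a·(0.5000) + b·(-0.8660) = −0.19474.
Apparent dip = arctan|0.19474| = 11.0° (true dip is 12.4°, so apparent ≤ true as expected).

11.0°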